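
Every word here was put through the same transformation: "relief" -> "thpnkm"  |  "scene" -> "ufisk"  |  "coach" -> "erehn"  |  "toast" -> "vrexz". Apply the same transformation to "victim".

In relief: r→t is +2, e→h is +3, l→p is +4, i→n is +5 — the shift increases by 1 each position. Each letter shifts forward by (position + 2), i.e. 2, 3, 4, … — the shift grows by one for each successive letter.
On victim: v+2=x, i+3=l, c+4=g, t+5=y, i+6=o, m+7=t.

xlgyot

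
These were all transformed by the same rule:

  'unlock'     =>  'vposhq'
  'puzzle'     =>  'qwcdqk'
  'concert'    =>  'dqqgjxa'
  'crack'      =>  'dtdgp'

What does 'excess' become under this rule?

The shift increases by 1 at each position, starting from +1: 1, 2, 3, ….
For excess: e+1=f, x+2=z, c+3=f, e+4=i, s+5=x, s+6=y.

fzfixy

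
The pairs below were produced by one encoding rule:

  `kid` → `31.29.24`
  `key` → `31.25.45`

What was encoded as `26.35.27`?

fog

k is letter #11 and maps to 31: an offset of 20. The number is (letter's place in the alphabet, a=1) + 20.
Undoing it on 26.35.27: 26→(26−20)÷1=6=f, 35→(35−20)÷1=15=o, 27→(27−20)÷1=7=g.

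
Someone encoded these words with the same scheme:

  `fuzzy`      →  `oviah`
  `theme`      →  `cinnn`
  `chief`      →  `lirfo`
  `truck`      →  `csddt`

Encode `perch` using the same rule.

yfadq

It's a Vigenère-style cipher with numeric key [9,1]: position i shifts by key[i mod 2].
For perch: p+9=y, e+1=f, r+9=a, c+1=d, h+9=q.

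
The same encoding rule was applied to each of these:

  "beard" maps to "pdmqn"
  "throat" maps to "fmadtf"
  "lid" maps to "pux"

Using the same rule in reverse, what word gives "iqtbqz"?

nephew

The output letters match the input read backwards, each shifted +12: beard reversed is draeb. Two steps: reverse the string, then apply a Caesar shift of +12.
Reversing it on iqtbqz: shift back: i−12=w, q−12=e, t−12=h, b−12=p, q−12=e, z−12=n → wehpen; then reverse → nephew.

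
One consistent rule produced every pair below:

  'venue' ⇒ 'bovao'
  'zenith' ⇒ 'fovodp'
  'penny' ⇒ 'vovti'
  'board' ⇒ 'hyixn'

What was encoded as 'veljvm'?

puddle

Shifts by position in venue: pos 0: v→b (+6), pos 1: e→o (+10), pos 2: n→v (+8), pos 3: u→a (+6), pos 4: e→o (+10) — repeating every 3. The shifts repeat in a cycle of length 3: positions 0,1,… shift by +6, +10, +8, then the pattern repeats.
Decoding veljvm: v−6=p, e−10=u, l−8=d, j−6=d, v−10=l, m−8=e.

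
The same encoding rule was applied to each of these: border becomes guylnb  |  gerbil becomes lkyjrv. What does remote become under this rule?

wktwco

In border: b→g is +5, o→u is +6, r→y is +7, d→l is +8 — the shift increases by 1 each position. Letter i (0-indexed) is shifted by i+5, so successive shifts are 5, 6, 7, ….
For remote: r+5=w, e+6=k, m+7=t, o+8=w, t+9=c, e+10=o.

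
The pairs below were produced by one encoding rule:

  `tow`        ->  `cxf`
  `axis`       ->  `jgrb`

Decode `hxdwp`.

Compare letters: t→c is +9, o→x is +9, w→f is +9 — a constant shift. Every letter moves 9 places later in the alphabet, wrapping around z→a.
Decoding hxdwp: h−9=y, x−9=o, d−9=u, w−9=n, p−9=g.

young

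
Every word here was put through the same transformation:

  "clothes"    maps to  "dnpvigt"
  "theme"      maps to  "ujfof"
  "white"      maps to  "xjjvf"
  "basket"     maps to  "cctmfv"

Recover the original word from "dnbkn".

Shifts by position in clothes: pos 0: c→d (+1), pos 1: l→n (+2), pos 2: o→p (+1), pos 3: t→v (+2) — repeating every 2. A repeating key of period 2 is used — shifts +1, +2 over and over.
Reversing it on dnbkn: d−1=c, n−2=l, b−1=a, k−2=i, n−1=m.

claim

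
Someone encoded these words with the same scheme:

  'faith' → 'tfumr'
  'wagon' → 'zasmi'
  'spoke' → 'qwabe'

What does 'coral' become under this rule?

The output letters match the input read backwards, each shifted +12: faith reversed is htiaf. The word is reversed, then every letter is shifted forward by 12.
On coral: reverse → laroc; then shift: l+12=x, a+12=m, r+12=d, o+12=a, c+12=o.

xmdao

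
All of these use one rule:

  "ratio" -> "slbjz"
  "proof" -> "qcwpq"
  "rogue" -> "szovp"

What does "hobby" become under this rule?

Shifts by position in ratio: pos 0: r→s (+1), pos 1: a→l (+11), pos 2: t→b (+8), pos 3: i→j (+1), pos 4: o→z (+11) — repeating every 3. A repeating key of period 3 is used — shifts +1, +11, +8 over and over.
On hobby: h+1=i, o+11=z, b+8=j, b+1=c, y+11=j.

izjcj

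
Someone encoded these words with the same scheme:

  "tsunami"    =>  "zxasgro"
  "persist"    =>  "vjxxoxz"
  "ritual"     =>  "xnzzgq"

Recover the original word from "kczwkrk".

extreme

Shifts by position in tsunami: pos 0: t→z (+6), pos 1: s→x (+5), pos 2: u→a (+6), pos 3: n→s (+5) — repeating every 2. It's a Vigenère-style cipher with numeric key [6,5]: position i shifts by key[i mod 2].
Reversing it on kczwkrk: k−6=e, c−5=x, z−6=t, w−5=r, k−6=e, r−5=m, k−6=e.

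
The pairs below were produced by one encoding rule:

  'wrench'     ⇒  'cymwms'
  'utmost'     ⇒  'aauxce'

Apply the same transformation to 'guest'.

Letter i (0-indexed) is shifted by i+6, so successive shifts are 6, 7, 8, ….
For guest: g+6=m, u+7=b, e+8=m, s+9=b, t+10=d.

mbmbd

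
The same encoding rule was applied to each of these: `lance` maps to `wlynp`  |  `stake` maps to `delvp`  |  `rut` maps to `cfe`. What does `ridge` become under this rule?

ctorp

Every letter moves 11 places later in the alphabet, wrapping around z→a.
On ridge: r+11=c, i+11=t, d+11=o, g+11=r, e+11=p.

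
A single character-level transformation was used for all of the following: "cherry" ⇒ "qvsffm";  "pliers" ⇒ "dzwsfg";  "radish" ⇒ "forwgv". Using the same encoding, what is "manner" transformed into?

aobbsf

Compare letters: c→q is +14, h→v is +14, e→s is +14 — a constant shift. This is a Caesar cipher with shift 14.
For manner: m+14=a, a+14=o, n+14=b, n+14=b, e+14=s, r+14=f.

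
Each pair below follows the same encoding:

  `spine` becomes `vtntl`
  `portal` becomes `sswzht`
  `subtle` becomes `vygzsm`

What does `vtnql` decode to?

spike

In spine: s→v is +3, p→t is +4, i→n is +5, n→t is +6 — the shift increases by 1 each position. The shift increases by 1 at each position, starting from +3: 3, 4, 5, ….
Undoing it on vtnql: v−3=s, t−4=p, n−5=i, q−6=k, l−7=e.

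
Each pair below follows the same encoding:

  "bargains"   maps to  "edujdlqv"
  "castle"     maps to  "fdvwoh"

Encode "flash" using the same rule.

iodvk

Compare letters: b→e is +3, a→d is +3, r→u is +3 — a constant shift. It's a constant shift of +3 (ROT3).
On flash: f+3=i, l+3=o, a+3=d, s+3=v, h+3=k.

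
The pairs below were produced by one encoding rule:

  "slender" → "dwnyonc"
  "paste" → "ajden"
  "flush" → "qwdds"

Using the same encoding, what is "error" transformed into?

nccxc

The shift depends on letter class: consonant s→d is +11, but vowel e→n is +9. Vowels shift forward by 9 and consonants shift forward by 11.
For error: e(vowel)+9=n, r(cons)+11=c, r(cons)+11=c, o(vowel)+9=x, r(cons)+11=c.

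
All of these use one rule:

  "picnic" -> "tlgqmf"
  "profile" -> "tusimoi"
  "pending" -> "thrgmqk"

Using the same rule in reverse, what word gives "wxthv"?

A repeating key of period 2 is used — shifts +4, +3 over and over.
Reversing it on wxthv: w−4=s, x−3=u, t−4=p, h−3=e, v−4=r.

super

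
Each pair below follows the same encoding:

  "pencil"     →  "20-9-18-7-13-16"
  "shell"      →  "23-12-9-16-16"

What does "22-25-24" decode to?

rut

p is letter #16 and maps to 20: an offset of 4. The number is (letter's place in the alphabet, a=1) + 4.
Reversing it on 22-25-24: 22→(22−4)÷1=18=r, 25→(25−4)÷1=21=u, 24→(24−4)÷1=20=t.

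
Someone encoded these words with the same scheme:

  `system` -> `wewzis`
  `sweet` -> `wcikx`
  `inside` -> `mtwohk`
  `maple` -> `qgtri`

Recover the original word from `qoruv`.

minor

Shifts by position in system: pos 0: s→w (+4), pos 1: y→e (+6), pos 2: s→w (+4), pos 3: t→z (+6) — repeating every 2. The shifts repeat in a cycle of length 2: positions 0,1,… shift by +4, +6, then the pattern repeats.
Undoing it on qoruv: q−4=m, o−6=i, r−4=n, u−6=o, v−4=r.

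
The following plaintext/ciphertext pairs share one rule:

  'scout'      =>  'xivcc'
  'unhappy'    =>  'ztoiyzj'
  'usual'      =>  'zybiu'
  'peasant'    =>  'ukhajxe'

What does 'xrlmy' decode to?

In scout: s→x is +5, c→i is +6, o→v is +7, u→c is +8 — the shift increases by 1 each position. Each letter shifts forward by (position + 5), i.e. 5, 6, 7, … — the shift grows by one for each successive letter.
Undoing it on xrlmy: x−5=s, r−6=l, l−7=e, m−8=e, y−9=p.

sleep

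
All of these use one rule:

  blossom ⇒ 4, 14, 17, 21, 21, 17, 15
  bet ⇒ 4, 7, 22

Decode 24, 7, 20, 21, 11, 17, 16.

Letters become their 1-based position plus 2 (so a→3, b→4, …).
Undoing it on 24, 7, 20, 21, 11, 17, 16: 24→(24−2)÷1=22=v, 7→(7−2)÷1=5=e, 20→(20−2)÷1=18=r, 21→(21−2)÷1=19=s, 11→(11−2)÷1=9=i, 17→(17−2)÷1=15=o, 16→(16−2)÷1=14=n.

version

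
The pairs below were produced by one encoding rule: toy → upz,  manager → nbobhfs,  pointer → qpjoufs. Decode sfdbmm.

Compare letters: t→u is +1, o→p is +1, y→z is +1 — a constant shift. Every letter moves 1 place later in the alphabet, wrapping around z→a.
Reversing it on sfdbmm: s−1=r, f−1=e, d−1=c, b−1=a, m−1=l, m−1=l.

recall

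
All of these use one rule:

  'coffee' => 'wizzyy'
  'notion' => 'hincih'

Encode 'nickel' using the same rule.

hcweyf

Compare letters: c→w is +20, o→i is +20, f→z is +20 — a constant shift. It's a constant shift of +20 (ROT20).
On nickel: n+20=h, i+20=c, c+20=w, k+20=e, e+20=y, l+20=f.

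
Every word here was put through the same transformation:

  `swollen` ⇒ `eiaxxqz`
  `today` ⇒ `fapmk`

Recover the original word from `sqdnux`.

Compare letters: s→e is +12, w→i is +12, o→a is +12 — a constant shift. This is a Caesar cipher with shift 12.
Reversing it on sqdnux: s−12=g, q−12=e, d−12=r, n−12=b, u−12=i, x−12=l.

gerbil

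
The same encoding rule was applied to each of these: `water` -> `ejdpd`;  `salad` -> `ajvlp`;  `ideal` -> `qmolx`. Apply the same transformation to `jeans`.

rnkye

In water: w→e is +8, a→j is +9, t→d is +10, e→p is +11 — the shift increases by 1 each position. The shift increases by 1 at each position, starting from +8: 8, 9, 10, ….
For jeans: j+8=r, e+9=n, a+10=k, n+11=y, s+12=e.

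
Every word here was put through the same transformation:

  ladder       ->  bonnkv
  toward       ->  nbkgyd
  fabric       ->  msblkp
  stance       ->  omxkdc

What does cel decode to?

The output letters match the input read backwards, each shifted +10: ladder reversed is reddal. Read the word backwards and shift each letter +10.
Undoing it on cel: shift back: c−10=s, e−10=u, l−10=b → sub; then reverse → bus.

bus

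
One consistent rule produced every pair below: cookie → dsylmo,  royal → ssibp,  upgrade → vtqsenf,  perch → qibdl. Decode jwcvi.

issue

Shifts by position in cookie: pos 0: c→d (+1), pos 1: o→s (+4), pos 2: o→y (+10), pos 3: k→l (+1), pos 4: i→m (+4), pos 5: e→o (+10) — repeating every 3. It's a Vigenère-style cipher with numeric key [1,4,10]: position i shifts by key[i mod 3].
Decoding jwcvi: j−1=i, w−4=s, c−10=s, v−1=u, i−4=e.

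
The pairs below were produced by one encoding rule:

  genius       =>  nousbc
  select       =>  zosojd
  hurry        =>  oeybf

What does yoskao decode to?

A repeating key of period 2 is used — shifts +7, +10 over and over.
Undoing it on yoskao: y−7=r, o−10=e, s−7=l, k−10=a, a−7=t, o−10=e.

relate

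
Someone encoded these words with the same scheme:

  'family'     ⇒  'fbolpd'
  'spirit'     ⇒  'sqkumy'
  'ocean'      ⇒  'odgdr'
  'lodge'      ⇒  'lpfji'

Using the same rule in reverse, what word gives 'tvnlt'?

In family: f→f is +0, a→b is +1, m→o is +2, i→l is +3 — the shift increases by 1 each position. Letter i (0-indexed) is shifted by i+0, so successive shifts are 0, 1, 2, ….
Decoding tvnlt: t−0=t, v−1=u, n−2=l, l−3=i, t−4=p.

tulip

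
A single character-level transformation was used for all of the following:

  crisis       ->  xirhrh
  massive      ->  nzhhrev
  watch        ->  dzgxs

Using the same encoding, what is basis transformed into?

Each pair mirrors across the alphabet (c↔x, r↔i, i↔r): positions sum to 25. Letters are reflected about the middle of the alphabet (position → 25−position): Atbash.
Applying it to basis: b↔y, a↔z, s↔h, i↔r, s↔h.

yzhrh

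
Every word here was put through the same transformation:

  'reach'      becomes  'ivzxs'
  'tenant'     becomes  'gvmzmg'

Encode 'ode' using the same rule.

lwv

Each pair mirrors across the alphabet (r↔i, e↔v, a↔z): positions sum to 25. Each letter is replaced by its mirror in the alphabet: a↔z, b↔y, c↔x, and so on (the Atbash cipher).
For ode: o↔l, d↔w, e↔v.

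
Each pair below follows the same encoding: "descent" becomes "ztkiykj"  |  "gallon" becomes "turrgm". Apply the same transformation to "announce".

The output letters match the input read backwards, each shifted +6: descent reversed is tnecsed. Two steps: reverse the string, then apply a Caesar shift of +6.
Applying it to announce: reverse → ecnuonna; then shift: e+6=k, c+6=i, n+6=t, u+6=a, o+6=u, n+6=t, n+6=t, a+6=g.

kitauttg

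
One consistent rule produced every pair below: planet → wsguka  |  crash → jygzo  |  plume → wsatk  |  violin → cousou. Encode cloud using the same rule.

The shift depends on letter class: consonant p→w is +7, but vowel a→g is +6. Vowels shift forward by 6 and consonants shift forward by 7.
Applying it to cloud: c(cons)+7=j, l(cons)+7=s, o(vowel)+6=u, u(vowel)+6=a, d(cons)+7=k.

jsuak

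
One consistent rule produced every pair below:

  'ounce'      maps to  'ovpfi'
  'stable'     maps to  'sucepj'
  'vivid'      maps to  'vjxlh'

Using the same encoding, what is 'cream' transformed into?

csgdq

Letter i (0-indexed) is shifted by i+0, so successive shifts are 0, 1, 2, ….
On cream: c+0=c, r+1=s, e+2=g, a+3=d, m+4=q.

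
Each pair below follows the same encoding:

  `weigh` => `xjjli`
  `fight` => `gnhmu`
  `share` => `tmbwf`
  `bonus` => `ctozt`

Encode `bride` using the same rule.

cwjif

Shifts by position in weigh: pos 0: w→x (+1), pos 1: e→j (+5), pos 2: i→j (+1), pos 3: g→l (+5) — repeating every 2. It's a Vigenère-style cipher with numeric key [1,5]: position i shifts by key[i mod 2].
Applying it to bride: b+1=c, r+5=w, i+1=j, d+5=i, e+1=f.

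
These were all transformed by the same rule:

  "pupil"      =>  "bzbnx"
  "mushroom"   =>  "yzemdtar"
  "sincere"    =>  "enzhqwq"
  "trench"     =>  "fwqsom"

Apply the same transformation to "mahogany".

yfttsfzd

Shifts by position in pupil: pos 0: p→b (+12), pos 1: u→z (+5), pos 2: p→b (+12), pos 3: i→n (+5) — repeating every 2. A repeating key of period 2 is used — shifts +12, +5 over and over.
For mahogany: m+12=y, a+5=f, h+12=t, o+5=t, g+12=s, a+5=f, n+12=z, y+5=d.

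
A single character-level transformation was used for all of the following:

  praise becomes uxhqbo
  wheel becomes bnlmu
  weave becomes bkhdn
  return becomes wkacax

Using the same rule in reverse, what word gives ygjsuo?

In praise: p→u is +5, r→x is +6, a→h is +7, i→q is +8 — the shift increases by 1 each position. Each letter shifts forward by (position + 5), i.e. 5, 6, 7, … — the shift grows by one for each successive letter.
Reversing it on ygjsuo: y−5=t, g−6=a, j−7=c, s−8=k, u−9=l, o−10=e.

tackle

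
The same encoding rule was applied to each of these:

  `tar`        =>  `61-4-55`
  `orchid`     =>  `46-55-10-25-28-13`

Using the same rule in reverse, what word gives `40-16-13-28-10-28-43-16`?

t(#20)→61 and a(#1)→4: differences scale by 3, so n = 3·pos + 1. With a=1..z=26, the number is 3·pos + 1.
Reversing it on 40-16-13-28-10-28-43-16: 40→(40−1)÷3=13=m, 16→(16−1)÷3=5=e, 13→(13−1)÷3=4=d, 28→(28−1)÷3=9=i, 10→(10−1)÷3=3=c, 28→(28−1)÷3=9=i, 43→(43−1)÷3=14=n, 16→(16−1)÷3=5=e.

medicine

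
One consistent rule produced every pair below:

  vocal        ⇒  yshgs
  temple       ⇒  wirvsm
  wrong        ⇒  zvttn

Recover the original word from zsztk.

In vocal: v→y is +3, o→s is +4, c→h is +5, a→g is +6 — the shift increases by 1 each position. Each letter shifts forward by (position + 3), i.e. 3, 4, 5, … — the shift grows by one for each successive letter.
Undoing it on zsztk: z−3=w, s−4=o, z−5=u, t−6=n, k−7=d.

wound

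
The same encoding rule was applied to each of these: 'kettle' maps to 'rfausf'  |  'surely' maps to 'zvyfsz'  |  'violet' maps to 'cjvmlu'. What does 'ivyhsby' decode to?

burglar

Shifts by position in kettle: pos 0: k→r (+7), pos 1: e→f (+1), pos 2: t→a (+7), pos 3: t→u (+1) — repeating every 2. The shifts repeat in a cycle of length 2: positions 0,1,… shift by +7, +1, then the pattern repeats.
Decoding ivyhsby: i−7=b, v−1=u, y−7=r, h−1=g, s−7=l, b−1=a, y−7=r.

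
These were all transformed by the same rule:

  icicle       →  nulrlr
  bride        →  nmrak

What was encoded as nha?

rye

Two steps: reverse the string, then apply a Caesar shift of +9.
Decoding nha: shift back: n−9=e, h−9=y, a−9=r → eyr; then reverse → rye.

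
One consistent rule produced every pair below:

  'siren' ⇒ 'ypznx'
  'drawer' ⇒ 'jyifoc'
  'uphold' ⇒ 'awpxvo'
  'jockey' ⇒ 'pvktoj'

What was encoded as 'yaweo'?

In siren: s→y is +6, i→p is +7, r→z is +8, e→n is +9 — the shift increases by 1 each position. Each letter shifts forward by (position + 6), i.e. 6, 7, 8, … — the shift grows by one for each successive letter.
Decoding yaweo: y−6=s, a−7=t, w−8=o, e−9=v, o−10=e.

stove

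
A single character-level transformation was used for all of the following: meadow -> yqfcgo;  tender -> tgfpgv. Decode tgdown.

lumber

The word is reversed, then every letter is shifted forward by 2.
Decoding tgdown: shift back: t−2=r, g−2=e, d−2=b, o−2=m, w−2=u, n−2=l → rebmul; then reverse → lumber.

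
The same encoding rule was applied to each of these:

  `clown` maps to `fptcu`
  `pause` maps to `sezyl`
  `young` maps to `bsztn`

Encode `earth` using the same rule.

hewzo

Letter i (0-indexed) is shifted by i+3, so successive shifts are 3, 4, 5, ….
For earth: e+3=h, a+4=e, r+5=w, t+6=z, h+7=o.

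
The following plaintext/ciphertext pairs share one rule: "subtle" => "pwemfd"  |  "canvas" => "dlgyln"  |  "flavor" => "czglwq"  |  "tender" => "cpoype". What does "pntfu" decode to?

juice

The output letters match the input read backwards, each shifted +11: subtle reversed is eltbus. Two steps: reverse the string, then apply a Caesar shift of +11.
Decoding pntfu: shift back: p−11=e, n−11=c, t−11=i, f−11=u, u−11=j → eciuj; then reverse → juice.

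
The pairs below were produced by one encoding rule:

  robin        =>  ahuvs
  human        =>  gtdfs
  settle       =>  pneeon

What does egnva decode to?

their

r(17)→a(0) and o(14)→h(7) fit y≡15x+5 (mod 26); the inverse of 15 mod 26 is 7. Each letter's alphabet position (a=0..z=25) is mapped through 15·x+5 mod 26 — an affine cipher.
Reversing it on egnva: e(4)→7·(4−5)≡19=t; g(6)→7·(6−5)≡7=h; n(13)→7·(13−5)≡4=e; v(21)→7·(21−5)≡8=i; a(0)→7·(0−5)≡17=r (all mod 26).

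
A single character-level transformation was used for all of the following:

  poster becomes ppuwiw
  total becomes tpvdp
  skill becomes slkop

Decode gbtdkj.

Each letter shifts forward by its position index (0, 1, 2, …) — the shift grows by one for each successive letter.
Undoing it on gbtdkj: g−0=g, b−1=a, t−2=r, d−3=a, k−4=g, j−5=e.

garage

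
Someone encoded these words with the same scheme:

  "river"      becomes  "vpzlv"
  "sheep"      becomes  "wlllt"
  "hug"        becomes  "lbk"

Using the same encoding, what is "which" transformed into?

The shift depends on letter class: consonant r→v is +4, but vowel i→p is +7. Two shifts are in play — +7 for a/e/i/o/u, +4 for every other letter.
For which: w(cons)+4=a, h(cons)+4=l, i(vowel)+7=p, c(cons)+4=g, h(cons)+4=l.

alpgl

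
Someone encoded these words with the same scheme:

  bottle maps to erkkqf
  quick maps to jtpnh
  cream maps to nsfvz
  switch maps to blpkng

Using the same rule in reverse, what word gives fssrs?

b(1)→e(4) and o(14)→r(17) fit y≡9x+21 (mod 26); the inverse of 9 mod 26 is 3. This is an affine cipher: with a=0,…,z=25, each position x becomes (9x+21) mod 26.
Undoing it on fssrs: f(5)→3·(5−21)≡4=e; s(18)→3·(18−21)≡17=r; s(18)→3·(18−21)≡17=r; r(17)→3·(17−21)≡14=o; s(18)→3·(18−21)≡17=r (all mod 26).

error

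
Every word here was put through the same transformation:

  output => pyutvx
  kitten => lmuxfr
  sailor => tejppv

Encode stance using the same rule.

txbrdi

Shifts by position in output: pos 0: o→p (+1), pos 1: u→y (+4), pos 2: t→u (+1), pos 3: p→t (+4) — repeating every 2. It's a Vigenère-style cipher with numeric key [1,4]: position i shifts by key[i mod 2].
For stance: s+1=t, t+4=x, a+1=b, n+4=r, c+1=d, e+4=i.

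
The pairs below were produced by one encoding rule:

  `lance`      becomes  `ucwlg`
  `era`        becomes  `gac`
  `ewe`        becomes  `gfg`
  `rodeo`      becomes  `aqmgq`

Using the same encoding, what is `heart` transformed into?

The shift depends on letter class: consonant l→u is +9, but vowel a→c is +2. Two shifts are in play — +2 for a/e/i/o/u, +9 for every other letter.
Applying it to heart: h(cons)+9=q, e(vowel)+2=g, a(vowel)+2=c, r(cons)+9=a, t(cons)+9=c.

qgcac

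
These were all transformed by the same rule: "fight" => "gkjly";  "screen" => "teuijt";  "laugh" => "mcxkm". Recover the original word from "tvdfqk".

Letter i (0-indexed) is shifted by i+1, so successive shifts are 1, 2, 3, ….
Reversing it on tvdfqk: t−1=s, v−2=t, d−3=a, f−4=b, q−5=l, k−6=e.

stable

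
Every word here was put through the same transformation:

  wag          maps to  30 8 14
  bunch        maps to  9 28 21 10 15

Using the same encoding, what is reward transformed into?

w is letter #23 and maps to 30: an offset of 7. Letters become their 1-based position plus 7 (so a→8, b→9, …).
Applying it to reward: r=18→25, e=5→12, w=23→30, a=1→8, r=18→25, d=4→11.

25 12 30 8 25 11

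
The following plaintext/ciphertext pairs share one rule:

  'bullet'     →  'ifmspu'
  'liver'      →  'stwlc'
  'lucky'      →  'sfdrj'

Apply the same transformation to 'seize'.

Shifts by position in bullet: pos 0: b→i (+7), pos 1: u→f (+11), pos 2: l→m (+1), pos 3: l→s (+7), pos 4: e→p (+11), pos 5: t→u (+1) — repeating every 3. A repeating key of period 3 is used — shifts +7, +11, +1 over and over.
Applying it to seize: s+7=z, e+11=p, i+1=j, z+7=g, e+11=p.

zpjgp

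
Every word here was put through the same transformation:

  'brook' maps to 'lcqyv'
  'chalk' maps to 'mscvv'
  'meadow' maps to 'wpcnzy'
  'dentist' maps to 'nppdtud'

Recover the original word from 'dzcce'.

toast

A repeating key of period 3 is used — shifts +10, +11, +2 over and over.
Reversing it on dzcce: d−10=t, z−11=o, c−2=a, c−10=s, e−11=t.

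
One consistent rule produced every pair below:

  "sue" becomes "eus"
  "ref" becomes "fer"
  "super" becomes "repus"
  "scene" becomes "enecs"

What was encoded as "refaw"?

wafer

The output letters match the input read backwards: sue reversed is eus. It's just the letters in reverse order.
Reversing it on refaw: then reverse → wafer.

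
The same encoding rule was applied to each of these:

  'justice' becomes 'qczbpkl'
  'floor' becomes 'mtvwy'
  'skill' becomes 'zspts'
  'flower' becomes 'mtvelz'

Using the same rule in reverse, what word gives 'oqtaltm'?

Shifts by position in justice: pos 0: j→q (+7), pos 1: u→c (+8), pos 2: s→z (+7), pos 3: t→b (+8) — repeating every 2. A repeating key of period 2 is used — shifts +7, +8 over and over.
Reversing it on oqtaltm: o−7=h, q−8=i, t−7=m, a−8=s, l−7=e, t−8=l, m−7=f.

himself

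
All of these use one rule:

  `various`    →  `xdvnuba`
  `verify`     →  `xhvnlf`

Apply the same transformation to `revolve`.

thztrcm

In various: v→x is +2, a→d is +3, r→v is +4, i→n is +5 — the shift increases by 1 each position. Each letter shifts forward by (position + 2), i.e. 2, 3, 4, … — the shift grows by one for each successive letter.
Applying it to revolve: r+2=t, e+3=h, v+4=z, o+5=t, l+6=r, v+7=c, e+8=m.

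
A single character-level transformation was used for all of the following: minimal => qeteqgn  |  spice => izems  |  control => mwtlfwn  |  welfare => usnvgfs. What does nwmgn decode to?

local

m(12)→q(16) and i(8)→e(4) fit y≡3x+6 (mod 26); the inverse of 3 mod 26 is 9. This is an affine cipher: with a=0,…,z=25, each position x becomes (3x+6) mod 26.
Reversing it on nwmgn: n(13)→9·(13−6)≡11=l; w(22)→9·(22−6)≡14=o; m(12)→9·(12−6)≡2=c; g(6)→9·(6−6)≡0=a; n(13)→9·(13−6)≡11=l (all mod 26).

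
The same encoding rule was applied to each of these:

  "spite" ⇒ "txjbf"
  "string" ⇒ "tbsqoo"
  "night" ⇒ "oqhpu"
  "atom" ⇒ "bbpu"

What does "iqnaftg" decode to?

Shifts by position in spite: pos 0: s→t (+1), pos 1: p→x (+8), pos 2: i→j (+1), pos 3: t→b (+8) — repeating every 2. It's a Vigenère-style cipher with numeric key [1,8]: position i shifts by key[i mod 2].
Undoing it on iqnaftg: i−1=h, q−8=i, n−1=m, a−8=s, f−1=e, t−8=l, g−1=f.

himself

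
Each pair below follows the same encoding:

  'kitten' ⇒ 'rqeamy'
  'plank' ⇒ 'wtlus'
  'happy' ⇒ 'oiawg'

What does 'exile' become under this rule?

The shifts repeat in a cycle of length 3: positions 0,1,… shift by +7, +8, +11, then the pattern repeats.
On exile: e+7=l, x+8=f, i+11=t, l+7=s, e+8=m.

lftsm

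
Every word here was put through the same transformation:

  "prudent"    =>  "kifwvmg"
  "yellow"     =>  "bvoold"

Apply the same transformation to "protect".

Each pair mirrors across the alphabet (p↔k, r↔i, u↔f): positions sum to 25. Letters are reflected about the middle of the alphabet (position → 25−position): Atbash.
On protect: p↔k, r↔i, o↔l, t↔g, e↔v, c↔x, t↔g.

kilgvxg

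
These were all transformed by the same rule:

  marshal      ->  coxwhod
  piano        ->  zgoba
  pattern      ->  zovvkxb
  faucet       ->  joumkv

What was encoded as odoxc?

m(12)→c(2) and a(0)→o(14) fit y≡25x+14 (mod 26); the inverse of 25 mod 26 is 25. Treating letters as 0–25, the rule is x ↦ 25x + 14 (mod 26).
Undoing it on odoxc: o(14)→25·(14−14)≡0=a; d(3)→25·(3−14)≡11=l; o(14)→25·(14−14)≡0=a; x(23)→25·(23−14)≡17=r; c(2)→25·(2−14)≡12=m (all mod 26).

alarm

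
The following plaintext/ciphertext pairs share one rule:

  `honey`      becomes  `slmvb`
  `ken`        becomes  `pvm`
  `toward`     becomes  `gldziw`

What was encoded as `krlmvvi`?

Each pair mirrors across the alphabet (h↔s, o↔l, n↔m): positions sum to 25. Each letter is replaced by its mirror in the alphabet: a↔z, b↔y, c↔x, and so on (the Atbash cipher).
Reversing it on krlmvvi: k↔p, r↔i, l↔o, m↔n, v↔e, v↔e, i↔r.

pioneer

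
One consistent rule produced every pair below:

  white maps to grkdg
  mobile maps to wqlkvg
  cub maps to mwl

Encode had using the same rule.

The shift depends on letter class: consonant w→g is +10, but vowel i→k is +2. Vowels shift forward by 2 and consonants shift forward by 10.
Applying it to had: h(cons)+10=r, a(vowel)+2=c, d(cons)+10=n.

rcn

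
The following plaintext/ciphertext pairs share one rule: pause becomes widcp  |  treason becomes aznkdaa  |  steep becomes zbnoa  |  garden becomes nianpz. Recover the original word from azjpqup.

In pause: p→w is +7, a→i is +8, u→d is +9, s→c is +10 — the shift increases by 1 each position. Each letter shifts forward by (position + 7), i.e. 7, 8, 9, … — the shift grows by one for each successive letter.
Decoding azjpqup: a−7=t, z−8=r, j−9=a, p−10=f, q−11=f, u−12=i, p−13=c.

traffic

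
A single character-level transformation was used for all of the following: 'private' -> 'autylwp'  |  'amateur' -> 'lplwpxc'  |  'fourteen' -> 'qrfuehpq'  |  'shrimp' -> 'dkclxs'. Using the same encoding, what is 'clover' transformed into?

nozypu

Shifts by position in private: pos 0: p→a (+11), pos 1: r→u (+3), pos 2: i→t (+11), pos 3: v→y (+3) — repeating every 2. A repeating key of period 2 is used — shifts +11, +3 over and over.
Applying it to clover: c+11=n, l+3=o, o+11=z, v+3=y, e+11=p, r+3=u.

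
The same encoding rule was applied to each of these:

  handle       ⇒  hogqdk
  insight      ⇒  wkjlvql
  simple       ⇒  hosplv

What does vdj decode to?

gas

Read the word backwards and shift each letter +3.
Undoing it on vdj: shift back: v−3=s, d−3=a, j−3=g → sag; then reverse → gas.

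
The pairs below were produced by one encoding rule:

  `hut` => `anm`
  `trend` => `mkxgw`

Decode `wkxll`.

Each letter is shifted forward by 19 in the alphabet (a Caesar shift of +19).
Reversing it on wkxll: w−19=d, k−19=r, x−19=e, l−19=s, l−19=s.

dress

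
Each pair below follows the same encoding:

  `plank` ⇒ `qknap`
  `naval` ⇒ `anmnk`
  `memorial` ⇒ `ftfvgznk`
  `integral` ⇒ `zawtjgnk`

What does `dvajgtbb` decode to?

congress

p(15)→q(16) and l(11)→k(10) fit y≡21x+13 (mod 26); the inverse of 21 mod 26 is 5. Treating letters as 0–25, the rule is x ↦ 21x + 13 (mod 26).
Decoding dvajgtbb: d(3)→5·(3−13)≡2=c; v(21)→5·(21−13)≡14=o; a(0)→5·(0−13)≡13=n; j(9)→5·(9−13)≡6=g; g(6)→5·(6−13)≡17=r; t(19)→5·(19−13)≡4=e; b(1)→5·(1−13)≡18=s; b(1)→5·(1−13)≡18=s (all mod 26).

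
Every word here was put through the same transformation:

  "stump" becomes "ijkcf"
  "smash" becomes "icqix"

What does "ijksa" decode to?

Compare letters: s→i is +16, t→j is +16, u→k is +16 — a constant shift. Every letter moves 16 places later in the alphabet, wrapping around z→a.
Reversing it on ijksa: i−16=s, j−16=t, k−16=u, s−16=c, a−16=k.

stuck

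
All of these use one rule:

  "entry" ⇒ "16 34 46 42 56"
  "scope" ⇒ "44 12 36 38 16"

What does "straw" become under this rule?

e(#5)→16 and n(#14)→34: differences scale by 2, so n = 2·pos + 6. Each letter becomes 2×(its alphabet position, a=1..z=26) + 6.
For straw: s=19→44, t=20→46, r=18→42, a=1→8, w=23→52.

44 46 42 8 52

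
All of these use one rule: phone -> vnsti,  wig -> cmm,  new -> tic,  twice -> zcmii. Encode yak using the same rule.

eeq

The shift depends on letter class: consonant p→v is +6, but vowel o→s is +4. The rule splits by letter class: vowels +4, consonants +6.
On yak: y(cons)+6=e, a(vowel)+4=e, k(cons)+6=q.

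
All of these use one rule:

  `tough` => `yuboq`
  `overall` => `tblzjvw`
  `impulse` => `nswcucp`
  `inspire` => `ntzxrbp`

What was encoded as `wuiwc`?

robot

In tough: t→y is +5, o→u is +6, u→b is +7, g→o is +8 — the shift increases by 1 each position. Letter i (0-indexed) is shifted by i+5, so successive shifts are 5, 6, 7, ….
Undoing it on wuiwc: w−5=r, u−6=o, i−7=b, w−8=o, c−9=t.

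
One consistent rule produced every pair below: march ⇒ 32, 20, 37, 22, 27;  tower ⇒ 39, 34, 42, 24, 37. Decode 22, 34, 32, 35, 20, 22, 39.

compact

m is letter #13 and maps to 32: an offset of 19. The number is (letter's place in the alphabet, a=1) + 19.
Undoing it on 22, 34, 32, 35, 20, 22, 39: 22→(22−19)÷1=3=c, 34→(34−19)÷1=15=o, 32→(32−19)÷1=13=m, 35→(35−19)÷1=16=p, 20→(20−19)÷1=1=a, 22→(22−19)÷1=3=c, 39→(39−19)÷1=20=t.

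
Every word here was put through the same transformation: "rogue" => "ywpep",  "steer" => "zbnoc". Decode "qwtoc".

In rogue: r→y is +7, o→w is +8, g→p is +9, u→e is +10 — the shift increases by 1 each position. The shift increases by 1 at each position, starting from +7: 7, 8, 9, ….
Undoing it on qwtoc: q−7=j, w−8=o, t−9=k, o−10=e, c−11=r.

joker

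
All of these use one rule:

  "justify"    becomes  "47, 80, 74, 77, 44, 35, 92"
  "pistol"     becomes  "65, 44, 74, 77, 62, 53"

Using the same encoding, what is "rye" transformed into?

71, 92, 32

j(#10)→47 and u(#21)→80: differences scale by 3, so n = 3·pos + 17. With a=1..z=26, the number is 3·pos + 17.
On rye: r=18→71, y=25→92, e=5→32.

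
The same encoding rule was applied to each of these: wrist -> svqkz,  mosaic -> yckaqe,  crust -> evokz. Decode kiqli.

seize

w(22)→s(18) and r(17)→v(21) fit y≡15x+0 (mod 26); the inverse of 15 mod 26 is 7. Each letter's alphabet position (a=0..z=25) is mapped through 15·x+0 mod 26 — an affine cipher.
Decoding kiqli: k(10)→7·(10−0)≡18=s; i(8)→7·(8−0)≡4=e; q(16)→7·(16−0)≡8=i; l(11)→7·(11−0)≡25=z; i(8)→7·(8−0)≡4=e (all mod 26).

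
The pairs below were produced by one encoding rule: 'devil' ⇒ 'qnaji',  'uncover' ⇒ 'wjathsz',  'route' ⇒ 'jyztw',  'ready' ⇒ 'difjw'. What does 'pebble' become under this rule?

The output letters match the input read backwards, each shifted +5: devil reversed is lived. The word is reversed, then every letter is shifted forward by 5.
For pebble: reverse → elbbep; then shift: e+5=j, l+5=q, b+5=g, b+5=g, e+5=j, p+5=u.

jqggju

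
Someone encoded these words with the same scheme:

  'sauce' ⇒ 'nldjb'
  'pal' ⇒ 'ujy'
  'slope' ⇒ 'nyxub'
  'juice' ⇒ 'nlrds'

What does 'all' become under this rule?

The output letters match the input read backwards, each shifted +9: sauce reversed is ecuas. The word is reversed, then every letter is shifted forward by 9.
Applying it to all: reverse → lla; then shift: l+9=u, l+9=u, a+9=j.

uuj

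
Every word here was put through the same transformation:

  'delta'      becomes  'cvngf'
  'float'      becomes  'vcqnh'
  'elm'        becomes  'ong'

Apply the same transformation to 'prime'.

goktr

The output letters match the input read backwards, each shifted +2: delta reversed is atled. Two steps: reverse the string, then apply a Caesar shift of +2.
Applying it to prime: reverse → emirp; then shift: e+2=g, m+2=o, i+2=k, r+2=t, p+2=r.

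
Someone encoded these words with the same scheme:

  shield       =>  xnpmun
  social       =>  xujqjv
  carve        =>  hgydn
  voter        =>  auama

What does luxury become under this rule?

qaecai

In shield: s→x is +5, h→n is +6, i→p is +7, e→m is +8 — the shift increases by 1 each position. Letter i (0-indexed) is shifted by i+5, so successive shifts are 5, 6, 7, ….
Applying it to luxury: l+5=q, u+6=a, x+7=e, u+8=c, r+9=a, y+10=i.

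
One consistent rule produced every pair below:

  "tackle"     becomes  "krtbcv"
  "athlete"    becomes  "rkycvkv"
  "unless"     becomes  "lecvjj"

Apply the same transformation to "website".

nvsjzkv

Compare letters: t→k is +17, a→r is +17, c→t is +17 — a constant shift. It's a constant shift of +17 (ROT17).
For website: w+17=n, e+17=v, b+17=s, s+17=j, i+17=z, t+17=k, e+17=v.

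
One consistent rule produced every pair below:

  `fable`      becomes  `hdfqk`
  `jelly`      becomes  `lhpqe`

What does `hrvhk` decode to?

force

In fable: f→h is +2, a→d is +3, b→f is +4, l→q is +5 — the shift increases by 1 each position. The shift increases by 1 at each position, starting from +2: 2, 3, 4, ….
Undoing it on hrvhk: h−2=f, r−3=o, v−4=r, h−5=c, k−6=e.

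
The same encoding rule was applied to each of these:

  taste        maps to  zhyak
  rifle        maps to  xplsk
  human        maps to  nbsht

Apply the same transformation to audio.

gbjpu

Shifts by position in taste: pos 0: t→z (+6), pos 1: a→h (+7), pos 2: s→y (+6), pos 3: t→a (+7) — repeating every 2. A repeating key of period 2 is used — shifts +6, +7 over and over.
Applying it to audio: a+6=g, u+7=b, d+6=j, i+7=p, o+6=u.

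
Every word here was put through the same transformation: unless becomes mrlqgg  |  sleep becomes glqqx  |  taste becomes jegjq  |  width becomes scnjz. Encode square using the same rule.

u(20)→m(12) and n(13)→r(17) fit y≡3x+4 (mod 26); the inverse of 3 mod 26 is 9. Treating letters as 0–25, the rule is x ↦ 3x + 4 (mod 26).
Applying it to square: s(18)→3·18+4≡6=g; q(16)→3·16+4≡0=a; u(20)→3·20+4≡12=m; a(0)→3·0+4≡4=e; r(17)→3·17+4≡3=d; e(4)→3·4+4≡16=q (all mod 26).

gamedq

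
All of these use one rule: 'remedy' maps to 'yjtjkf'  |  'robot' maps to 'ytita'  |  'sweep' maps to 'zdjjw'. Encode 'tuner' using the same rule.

The shift depends on letter class: consonant r→y is +7, but vowel e→j is +5. Two shifts are in play — +5 for a/e/i/o/u, +7 for every other letter.
Applying it to tuner: t(cons)+7=a, u(vowel)+5=z, n(cons)+7=u, e(vowel)+5=j, r(cons)+7=y.

azujy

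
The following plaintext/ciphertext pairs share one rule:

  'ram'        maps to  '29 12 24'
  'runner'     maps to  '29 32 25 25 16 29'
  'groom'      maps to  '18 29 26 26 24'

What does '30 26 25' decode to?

r is letter #18 and maps to 29: an offset of 11. Each letter is replaced by its alphabet position (a=1..z=26) + 11.
Reversing it on 30 26 25: 30→(30−11)÷1=19=s, 26→(26−11)÷1=15=o, 25→(25−11)÷1=14=n.

son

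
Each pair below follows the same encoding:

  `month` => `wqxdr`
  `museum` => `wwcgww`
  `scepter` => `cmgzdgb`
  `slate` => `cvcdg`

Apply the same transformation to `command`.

The shift depends on letter class: consonant m→w is +10, but vowel o→q is +2. The rule splits by letter class: vowels +2, consonants +10.
Applying it to command: c(cons)+10=m, o(vowel)+2=q, m(cons)+10=w, m(cons)+10=w, a(vowel)+2=c, n(cons)+10=x, d(cons)+10=n.

mqwwcxn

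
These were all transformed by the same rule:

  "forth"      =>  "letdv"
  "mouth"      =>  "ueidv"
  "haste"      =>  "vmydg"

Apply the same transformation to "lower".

pesgt

This is an affine cipher: with a=0,…,z=25, each position x becomes (5x+12) mod 26.
Applying it to lower: l(11)→5·11+12≡15=p; o(14)→5·14+12≡4=e; w(22)→5·22+12≡18=s; e(4)→5·4+12≡6=g; r(17)→5·17+12≡19=t (all mod 26).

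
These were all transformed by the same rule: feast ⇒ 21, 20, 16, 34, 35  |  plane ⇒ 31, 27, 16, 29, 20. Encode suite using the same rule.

Each letter is replaced by its alphabet position (a=1..z=26) + 15.
Applying it to suite: s=19→34, u=21→36, i=9→24, t=20→35, e=5→20.

34, 36, 24, 35, 20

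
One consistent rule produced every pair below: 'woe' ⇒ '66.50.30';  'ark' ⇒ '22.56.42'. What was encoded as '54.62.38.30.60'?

With a=1..z=26, the number is 2·pos + 20.
Undoing it on 54.62.38.30.60: 54→(54−20)÷2=17=q, 62→(62−20)÷2=21=u, 38→(38−20)÷2=9=i, 30→(30−20)÷2=5=e, 60→(60−20)÷2=20=t.

quiet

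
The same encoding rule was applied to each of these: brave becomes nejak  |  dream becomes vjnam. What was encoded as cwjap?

grant

The output letters match the input read backwards, each shifted +9: brave reversed is evarb. The word is reversed, then every letter is shifted forward by 9.
Undoing it on cwjap: shift back: c−9=t, w−9=n, j−9=a, a−9=r, p−9=g → tnarg; then reverse → grant.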